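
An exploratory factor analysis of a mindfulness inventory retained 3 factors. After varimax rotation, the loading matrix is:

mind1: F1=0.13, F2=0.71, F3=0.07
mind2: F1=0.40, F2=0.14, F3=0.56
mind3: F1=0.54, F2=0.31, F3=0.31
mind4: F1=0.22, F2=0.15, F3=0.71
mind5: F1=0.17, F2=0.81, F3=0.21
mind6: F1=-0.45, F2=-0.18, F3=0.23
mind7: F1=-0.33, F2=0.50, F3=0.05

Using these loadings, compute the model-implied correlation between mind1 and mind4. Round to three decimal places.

r̂ = Σ λ_i·λ_j across factors = (0.13)(0.22) + (0.71)(0.15) + (0.07)(0.71)
  = +0.0286 +0.1065 +0.0497 = 0.1848

0.185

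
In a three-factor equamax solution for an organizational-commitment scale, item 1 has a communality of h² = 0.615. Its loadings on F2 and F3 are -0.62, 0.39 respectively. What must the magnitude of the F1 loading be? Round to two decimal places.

0.28

Under orthogonal rotation h² = Σλ², so λ_F1² = h² − (0.5365) = 0.615 − 0.5365 = 0.0785.
|λ| = √0.0785 = 0.2802.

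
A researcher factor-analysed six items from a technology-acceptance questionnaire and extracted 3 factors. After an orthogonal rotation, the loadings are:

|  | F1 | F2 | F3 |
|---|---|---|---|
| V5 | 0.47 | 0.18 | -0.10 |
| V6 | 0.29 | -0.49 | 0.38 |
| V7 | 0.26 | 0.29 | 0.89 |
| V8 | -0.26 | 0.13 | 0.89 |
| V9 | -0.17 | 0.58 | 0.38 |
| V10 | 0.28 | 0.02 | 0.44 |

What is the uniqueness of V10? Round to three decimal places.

0.728

h² = 0.28² + 0.02² + 0.44² = 0.0784 + 0.0004 + 0.1936 = 0.2724
Uniqueness u² = 1 − h² = 1 − 0.2724 = 0.7276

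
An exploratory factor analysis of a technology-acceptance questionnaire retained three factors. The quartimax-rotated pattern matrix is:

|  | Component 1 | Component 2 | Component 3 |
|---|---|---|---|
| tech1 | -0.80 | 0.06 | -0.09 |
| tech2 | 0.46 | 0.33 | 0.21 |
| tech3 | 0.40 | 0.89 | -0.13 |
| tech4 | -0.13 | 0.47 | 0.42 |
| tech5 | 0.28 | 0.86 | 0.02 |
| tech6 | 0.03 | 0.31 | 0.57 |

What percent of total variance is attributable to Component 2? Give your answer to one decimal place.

SS loadings for Component 2 = 0.06² + 0.33² + 0.89² + 0.47² + 0.86² + 0.31² = 1.9612
With 6 standardized items, total variance = 6. Proportion = 1.9612/6 = 0.3269 → 32.69%.

32.7%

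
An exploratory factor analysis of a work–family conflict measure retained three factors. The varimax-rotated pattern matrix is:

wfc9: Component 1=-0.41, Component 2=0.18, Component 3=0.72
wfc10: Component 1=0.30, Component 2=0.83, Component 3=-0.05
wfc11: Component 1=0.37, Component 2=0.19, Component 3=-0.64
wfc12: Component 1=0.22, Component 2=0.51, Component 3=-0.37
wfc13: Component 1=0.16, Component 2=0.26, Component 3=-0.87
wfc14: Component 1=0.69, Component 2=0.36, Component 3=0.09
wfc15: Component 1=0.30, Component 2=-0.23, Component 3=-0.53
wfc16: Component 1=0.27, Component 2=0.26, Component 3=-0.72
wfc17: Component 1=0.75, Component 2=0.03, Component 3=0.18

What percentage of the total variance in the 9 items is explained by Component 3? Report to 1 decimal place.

29.6%

SS loadings for Component 3 = 0.72² + (-0.05)² + (-0.64)² + (-0.37)² + (-0.87)² + 0.09² + (-0.53)² + (-0.72)² + 0.18² = 2.6641
With 9 standardized items, total variance = 9. Proportion = 2.6641/9 = 0.2960 → 29.60%.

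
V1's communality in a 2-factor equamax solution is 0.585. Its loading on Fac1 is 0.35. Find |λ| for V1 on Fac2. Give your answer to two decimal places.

Under orthogonal rotation h² = Σλ², so λ_Fac2² = h² − (0.1225) = 0.585 − 0.1225 = 0.4625.
|λ| = √0.4625 = 0.6801.

0.68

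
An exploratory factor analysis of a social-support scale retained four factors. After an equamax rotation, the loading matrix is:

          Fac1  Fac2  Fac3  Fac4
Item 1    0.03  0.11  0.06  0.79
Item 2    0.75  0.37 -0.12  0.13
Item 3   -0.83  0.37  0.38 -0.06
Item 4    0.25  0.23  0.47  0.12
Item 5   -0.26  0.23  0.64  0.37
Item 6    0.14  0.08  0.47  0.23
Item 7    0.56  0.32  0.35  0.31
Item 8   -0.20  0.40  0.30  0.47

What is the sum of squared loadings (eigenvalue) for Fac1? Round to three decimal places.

1.756

SS loadings for Fac1 = 0.03² + 0.75² + (-0.83)² + 0.25² + (-0.26)² + 0.14² + 0.56² + (-0.20)² = 0.0009 + 0.5625 + 0.6889 + 0.0625 + 0.0676 + 0.0196 + 0.3136 + 0.0400 = 1.7556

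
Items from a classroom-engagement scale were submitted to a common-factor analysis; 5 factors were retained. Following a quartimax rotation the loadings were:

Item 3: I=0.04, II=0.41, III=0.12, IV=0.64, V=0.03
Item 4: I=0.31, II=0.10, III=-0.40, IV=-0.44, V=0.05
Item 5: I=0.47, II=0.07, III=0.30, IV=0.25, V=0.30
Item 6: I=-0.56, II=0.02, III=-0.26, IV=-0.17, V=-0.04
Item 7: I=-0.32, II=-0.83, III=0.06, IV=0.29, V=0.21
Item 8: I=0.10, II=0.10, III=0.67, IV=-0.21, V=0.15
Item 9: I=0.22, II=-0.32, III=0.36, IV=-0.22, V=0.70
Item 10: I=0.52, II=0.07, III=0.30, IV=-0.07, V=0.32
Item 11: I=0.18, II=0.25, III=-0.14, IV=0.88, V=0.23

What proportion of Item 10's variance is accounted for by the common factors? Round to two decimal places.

0.47

h² = 0.52² + 0.07² + 0.30² + (-0.07)² + 0.32² = 0.2704 + 0.0049 + 0.0900 + 0.0049 + 0.1024 = 0.4726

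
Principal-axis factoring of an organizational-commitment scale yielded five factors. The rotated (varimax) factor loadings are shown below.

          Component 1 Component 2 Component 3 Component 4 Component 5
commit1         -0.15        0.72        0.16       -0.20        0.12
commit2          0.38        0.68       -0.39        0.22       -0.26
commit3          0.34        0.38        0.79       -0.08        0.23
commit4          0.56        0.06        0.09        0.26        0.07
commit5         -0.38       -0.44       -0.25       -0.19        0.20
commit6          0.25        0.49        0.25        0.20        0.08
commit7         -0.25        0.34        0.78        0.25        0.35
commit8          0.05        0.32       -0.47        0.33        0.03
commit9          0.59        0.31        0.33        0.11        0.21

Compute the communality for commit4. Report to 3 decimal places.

h² = 0.56² + 0.06² + 0.09² + 0.26² + 0.07² = 0.3136 + 0.0036 + 0.0081 + 0.0676 + 0.0049 = 0.3978

0.398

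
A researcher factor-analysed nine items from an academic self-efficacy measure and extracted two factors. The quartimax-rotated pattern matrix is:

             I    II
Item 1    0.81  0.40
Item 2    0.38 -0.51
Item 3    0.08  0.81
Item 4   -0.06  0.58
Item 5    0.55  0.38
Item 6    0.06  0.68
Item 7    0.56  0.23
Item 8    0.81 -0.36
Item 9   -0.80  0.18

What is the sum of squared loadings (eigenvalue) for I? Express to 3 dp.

SS loadings for I = 0.81² + 0.38² + 0.08² + (-0.06)² + 0.55² + 0.06² + 0.56² + 0.81² + (-0.80)² = 0.6561 + 0.1444 + 0.0064 + 0.0036 + 0.3025 + 0.0036 + 0.3136 + 0.6561 + 0.6400 = 2.7263

2.726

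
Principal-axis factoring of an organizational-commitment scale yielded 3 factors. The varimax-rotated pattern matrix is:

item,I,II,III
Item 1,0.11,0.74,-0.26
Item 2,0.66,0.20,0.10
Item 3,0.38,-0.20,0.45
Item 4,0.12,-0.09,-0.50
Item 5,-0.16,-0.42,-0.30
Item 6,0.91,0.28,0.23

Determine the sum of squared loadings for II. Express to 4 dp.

SS loadings for II = 0.74² + 0.20² + (-0.20)² + (-0.09)² + (-0.42)² + 0.28² = 0.5476 + 0.0400 + 0.0400 + 0.0081 + 0.1764 + 0.0784 = 0.8905

0.8905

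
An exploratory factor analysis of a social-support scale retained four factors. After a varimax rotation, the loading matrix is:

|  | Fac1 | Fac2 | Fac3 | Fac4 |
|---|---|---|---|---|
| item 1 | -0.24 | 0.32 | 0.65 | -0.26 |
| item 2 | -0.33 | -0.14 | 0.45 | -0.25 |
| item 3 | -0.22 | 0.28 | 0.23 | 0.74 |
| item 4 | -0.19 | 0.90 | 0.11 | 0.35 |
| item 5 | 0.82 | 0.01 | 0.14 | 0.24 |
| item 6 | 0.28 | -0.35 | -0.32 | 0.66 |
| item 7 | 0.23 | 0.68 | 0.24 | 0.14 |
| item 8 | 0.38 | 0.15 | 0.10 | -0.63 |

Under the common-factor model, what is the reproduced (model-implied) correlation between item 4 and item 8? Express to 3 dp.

r̂ = Σ λ_i·λ_j across factors = (-0.19)(0.38) + (0.90)(0.15) + (0.11)(0.10) + (0.35)(-0.63)
  = -0.0722 +0.1350 +0.0110 -0.2205 = -0.1467

-0.147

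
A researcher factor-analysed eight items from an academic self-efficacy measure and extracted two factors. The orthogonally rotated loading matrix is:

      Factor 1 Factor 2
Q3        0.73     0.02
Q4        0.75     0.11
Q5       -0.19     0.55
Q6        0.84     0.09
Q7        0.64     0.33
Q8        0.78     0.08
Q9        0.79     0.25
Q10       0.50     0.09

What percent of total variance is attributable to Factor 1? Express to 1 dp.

SS loadings for Factor 1 = 0.73² + 0.75² + (-0.19)² + 0.84² + 0.64² + 0.78² + 0.79² + 0.50² = 3.7292
With 8 standardized items, total variance = 8. Proportion = 3.7292/8 = 0.4662 → 46.62%.

46.6%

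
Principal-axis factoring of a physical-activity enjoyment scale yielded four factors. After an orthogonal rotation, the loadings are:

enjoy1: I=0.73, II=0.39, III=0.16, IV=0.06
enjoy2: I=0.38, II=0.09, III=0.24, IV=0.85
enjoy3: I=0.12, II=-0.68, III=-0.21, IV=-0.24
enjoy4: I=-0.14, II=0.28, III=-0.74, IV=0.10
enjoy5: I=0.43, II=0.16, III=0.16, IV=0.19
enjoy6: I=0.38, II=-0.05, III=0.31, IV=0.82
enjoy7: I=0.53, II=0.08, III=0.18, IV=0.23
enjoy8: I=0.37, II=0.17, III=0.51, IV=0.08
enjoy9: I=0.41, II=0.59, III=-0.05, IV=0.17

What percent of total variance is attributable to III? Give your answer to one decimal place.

12.1%

SS loadings for III = 0.16² + 0.24² + (-0.21)² + (-0.74)² + 0.16² + 0.31² + 0.18² + 0.51² + (-0.05)² = 1.0916
With 9 standardized items, total variance = 9. Proportion = 1.0916/9 = 0.1213 → 12.13%.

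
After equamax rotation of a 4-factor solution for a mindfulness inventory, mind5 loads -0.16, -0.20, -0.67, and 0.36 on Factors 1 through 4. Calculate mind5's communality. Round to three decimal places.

h² = (-0.16)² + (-0.20)² + (-0.67)² + 0.36² = 0.0256 + 0.0400 + 0.4489 + 0.1296 = 0.6441

0.644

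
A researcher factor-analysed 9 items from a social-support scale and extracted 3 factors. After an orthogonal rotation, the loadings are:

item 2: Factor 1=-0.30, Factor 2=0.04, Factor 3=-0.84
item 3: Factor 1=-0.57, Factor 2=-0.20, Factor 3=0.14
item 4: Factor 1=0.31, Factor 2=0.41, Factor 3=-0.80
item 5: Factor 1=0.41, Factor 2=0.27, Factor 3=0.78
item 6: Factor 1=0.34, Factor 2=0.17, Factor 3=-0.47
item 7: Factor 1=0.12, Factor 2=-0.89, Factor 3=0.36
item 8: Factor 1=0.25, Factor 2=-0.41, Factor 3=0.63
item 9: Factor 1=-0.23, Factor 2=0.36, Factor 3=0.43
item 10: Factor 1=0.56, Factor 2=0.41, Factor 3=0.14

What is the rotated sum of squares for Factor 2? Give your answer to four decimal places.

1.5694

SS loadings for Factor 2 = 0.04² + (-0.20)² + 0.41² + 0.27² + 0.17² + (-0.89)² + (-0.41)² + 0.36² + 0.41² = 0.0016 + 0.0400 + 0.1681 + 0.0729 + 0.0289 + 0.7921 + 0.1681 + 0.1296 + 0.1681 = 1.5694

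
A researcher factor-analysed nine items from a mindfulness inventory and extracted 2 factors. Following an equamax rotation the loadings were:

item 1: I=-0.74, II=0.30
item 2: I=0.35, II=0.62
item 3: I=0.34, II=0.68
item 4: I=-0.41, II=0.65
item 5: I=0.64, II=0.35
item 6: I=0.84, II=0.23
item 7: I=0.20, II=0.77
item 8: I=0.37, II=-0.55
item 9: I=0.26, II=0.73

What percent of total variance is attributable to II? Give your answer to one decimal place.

32.9%

SS loadings for II = 0.30² + 0.62² + 0.68² + 0.65² + 0.35² + 0.23² + 0.77² + (-0.55)² + 0.73² = 2.9630
With 9 standardized items, total variance = 9. Proportion = 2.9630/9 = 0.3292 → 32.92%.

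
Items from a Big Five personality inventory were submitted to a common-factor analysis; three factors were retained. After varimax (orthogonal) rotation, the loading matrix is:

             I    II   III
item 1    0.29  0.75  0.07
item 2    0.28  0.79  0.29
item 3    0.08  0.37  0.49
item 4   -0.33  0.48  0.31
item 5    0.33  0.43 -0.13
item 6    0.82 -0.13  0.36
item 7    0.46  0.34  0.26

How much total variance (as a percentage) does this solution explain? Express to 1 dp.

Communalities: 0.6515, 0.7866, 0.3834, 0.4354, 0.3107, 0.8189, 0.3948; Σh² = 3.7813.
Total variance with 7 standardized items is 7, so the solution explains 3.7813/7 = 0.5402 = 54.02%.

54.0%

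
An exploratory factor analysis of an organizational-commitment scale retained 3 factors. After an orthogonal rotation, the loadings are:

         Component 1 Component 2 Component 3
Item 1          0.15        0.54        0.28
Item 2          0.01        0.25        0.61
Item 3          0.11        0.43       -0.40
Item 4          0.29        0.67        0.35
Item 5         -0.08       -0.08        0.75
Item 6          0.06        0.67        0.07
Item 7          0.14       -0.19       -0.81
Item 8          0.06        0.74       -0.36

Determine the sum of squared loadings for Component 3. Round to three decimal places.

2.086

SS loadings for Component 3 = 0.28² + 0.61² + (-0.40)² + 0.35² + 0.75² + 0.07² + (-0.81)² + (-0.36)² = 0.0784 + 0.3721 + 0.1600 + 0.1225 + 0.5625 + 0.0049 + 0.6561 + 0.1296 = 2.0861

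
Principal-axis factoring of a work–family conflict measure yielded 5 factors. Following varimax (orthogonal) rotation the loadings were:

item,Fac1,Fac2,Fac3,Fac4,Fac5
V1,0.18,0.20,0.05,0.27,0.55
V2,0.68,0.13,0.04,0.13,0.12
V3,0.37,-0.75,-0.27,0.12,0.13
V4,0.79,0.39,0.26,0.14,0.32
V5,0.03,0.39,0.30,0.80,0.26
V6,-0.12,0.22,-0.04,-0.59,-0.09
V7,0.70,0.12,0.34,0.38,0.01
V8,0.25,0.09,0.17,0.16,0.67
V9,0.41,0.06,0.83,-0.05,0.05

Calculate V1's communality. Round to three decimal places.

h² = 0.18² + 0.20² + 0.05² + 0.27² + 0.55² = 0.0324 + 0.0400 + 0.0025 + 0.0729 + 0.3025 = 0.4503

0.450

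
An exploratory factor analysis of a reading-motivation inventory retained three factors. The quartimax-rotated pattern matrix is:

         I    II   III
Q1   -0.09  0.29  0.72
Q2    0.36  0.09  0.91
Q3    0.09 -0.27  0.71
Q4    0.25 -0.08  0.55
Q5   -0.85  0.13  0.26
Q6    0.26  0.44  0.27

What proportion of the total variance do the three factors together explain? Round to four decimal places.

0.6123

Communalities: 0.6106, 0.9658, 0.5851, 0.3714, 0.8070, 0.3341; Σh² = 3.6740.
Total variance with 6 standardized items is 6, so the solution explains 3.6740/6 = 0.6123.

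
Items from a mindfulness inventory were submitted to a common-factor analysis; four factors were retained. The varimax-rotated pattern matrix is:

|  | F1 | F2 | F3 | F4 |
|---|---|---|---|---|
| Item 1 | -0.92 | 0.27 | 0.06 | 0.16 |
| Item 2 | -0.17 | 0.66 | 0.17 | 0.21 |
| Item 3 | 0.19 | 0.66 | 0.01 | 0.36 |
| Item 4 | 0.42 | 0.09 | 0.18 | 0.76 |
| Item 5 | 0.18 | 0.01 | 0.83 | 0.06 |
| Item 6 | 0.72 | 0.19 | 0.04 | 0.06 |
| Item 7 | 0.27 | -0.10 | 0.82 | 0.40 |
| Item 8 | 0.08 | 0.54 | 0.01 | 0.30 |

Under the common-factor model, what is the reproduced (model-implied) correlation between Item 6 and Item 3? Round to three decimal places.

0.284

r̂ = Σ λ_i·λ_j across factors = (0.72)(0.19) + (0.19)(0.66) + (0.04)(0.01) + (0.06)(0.36)
  = +0.1368 +0.1254 +0.0004 +0.0216 = 0.2842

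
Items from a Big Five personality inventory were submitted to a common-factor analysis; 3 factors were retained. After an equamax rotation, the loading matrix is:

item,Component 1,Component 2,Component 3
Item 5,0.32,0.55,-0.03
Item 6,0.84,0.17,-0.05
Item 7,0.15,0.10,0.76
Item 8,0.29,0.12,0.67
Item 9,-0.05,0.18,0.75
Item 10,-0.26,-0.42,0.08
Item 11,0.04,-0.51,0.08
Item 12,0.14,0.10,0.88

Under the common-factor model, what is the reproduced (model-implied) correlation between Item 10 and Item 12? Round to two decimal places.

-0.01

r̂ = Σ λ_i·λ_j across factors = (-0.26)(0.14) + (-0.42)(0.10) + (0.08)(0.88)
  = -0.0364 -0.0420 +0.0704 = -0.0080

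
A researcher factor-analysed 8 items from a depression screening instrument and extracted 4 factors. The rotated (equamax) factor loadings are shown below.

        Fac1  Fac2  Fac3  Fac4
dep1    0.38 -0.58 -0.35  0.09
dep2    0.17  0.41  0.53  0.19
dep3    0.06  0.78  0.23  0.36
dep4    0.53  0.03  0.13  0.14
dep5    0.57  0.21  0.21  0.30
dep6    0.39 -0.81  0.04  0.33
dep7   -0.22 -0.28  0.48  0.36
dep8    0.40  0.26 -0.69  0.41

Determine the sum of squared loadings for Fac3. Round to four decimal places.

SS loadings for Fac3 = (-0.35)² + 0.53² + 0.23² + 0.13² + 0.21² + 0.04² + 0.48² + (-0.69)² = 0.1225 + 0.2809 + 0.0529 + 0.0169 + 0.0441 + 0.0016 + 0.2304 + 0.4761 = 1.2254

1.2254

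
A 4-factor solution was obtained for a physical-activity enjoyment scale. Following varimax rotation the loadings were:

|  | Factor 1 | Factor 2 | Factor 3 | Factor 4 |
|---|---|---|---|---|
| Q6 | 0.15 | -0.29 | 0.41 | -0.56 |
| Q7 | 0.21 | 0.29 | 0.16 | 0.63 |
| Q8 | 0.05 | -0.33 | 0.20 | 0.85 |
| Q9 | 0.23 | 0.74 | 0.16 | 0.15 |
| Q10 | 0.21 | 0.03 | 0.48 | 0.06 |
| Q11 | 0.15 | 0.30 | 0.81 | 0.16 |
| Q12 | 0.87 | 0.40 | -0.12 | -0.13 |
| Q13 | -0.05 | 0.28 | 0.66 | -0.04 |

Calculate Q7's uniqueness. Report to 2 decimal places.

0.45

h² = 0.21² + 0.29² + 0.16² + 0.63² = 0.0441 + 0.0841 + 0.0256 + 0.3969 = 0.5507
Uniqueness u² = 1 − h² = 1 − 0.5507 = 0.4493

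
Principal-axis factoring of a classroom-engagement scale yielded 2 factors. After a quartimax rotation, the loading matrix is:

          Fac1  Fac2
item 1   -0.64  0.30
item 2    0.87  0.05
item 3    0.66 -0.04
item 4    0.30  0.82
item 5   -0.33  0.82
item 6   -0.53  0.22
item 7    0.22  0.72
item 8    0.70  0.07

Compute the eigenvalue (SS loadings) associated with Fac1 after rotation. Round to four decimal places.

2.6203

SS loadings for Fac1 = (-0.64)² + 0.87² + 0.66² + 0.30² + (-0.33)² + (-0.53)² + 0.22² + 0.70² = 0.4096 + 0.7569 + 0.4356 + 0.0900 + 0.1089 + 0.2809 + 0.0484 + 0.4900 = 2.6203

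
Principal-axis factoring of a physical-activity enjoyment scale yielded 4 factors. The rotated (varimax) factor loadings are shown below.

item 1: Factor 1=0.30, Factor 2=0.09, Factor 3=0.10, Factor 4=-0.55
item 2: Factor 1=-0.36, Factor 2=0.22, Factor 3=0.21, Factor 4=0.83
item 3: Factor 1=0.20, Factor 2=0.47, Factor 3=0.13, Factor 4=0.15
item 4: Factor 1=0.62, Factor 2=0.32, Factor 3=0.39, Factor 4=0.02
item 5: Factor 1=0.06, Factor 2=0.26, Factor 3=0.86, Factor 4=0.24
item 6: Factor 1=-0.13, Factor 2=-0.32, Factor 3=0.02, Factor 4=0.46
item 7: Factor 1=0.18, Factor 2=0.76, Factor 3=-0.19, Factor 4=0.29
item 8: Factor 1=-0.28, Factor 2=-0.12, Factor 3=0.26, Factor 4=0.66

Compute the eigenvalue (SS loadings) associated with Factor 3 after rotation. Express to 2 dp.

SS loadings for Factor 3 = 0.10² + 0.21² + 0.13² + 0.39² + 0.86² + 0.02² + (-0.19)² + 0.26² = 0.0100 + 0.0441 + 0.0169 + 0.1521 + 0.7396 + 0.0004 + 0.0361 + 0.0676 = 1.0668

1.07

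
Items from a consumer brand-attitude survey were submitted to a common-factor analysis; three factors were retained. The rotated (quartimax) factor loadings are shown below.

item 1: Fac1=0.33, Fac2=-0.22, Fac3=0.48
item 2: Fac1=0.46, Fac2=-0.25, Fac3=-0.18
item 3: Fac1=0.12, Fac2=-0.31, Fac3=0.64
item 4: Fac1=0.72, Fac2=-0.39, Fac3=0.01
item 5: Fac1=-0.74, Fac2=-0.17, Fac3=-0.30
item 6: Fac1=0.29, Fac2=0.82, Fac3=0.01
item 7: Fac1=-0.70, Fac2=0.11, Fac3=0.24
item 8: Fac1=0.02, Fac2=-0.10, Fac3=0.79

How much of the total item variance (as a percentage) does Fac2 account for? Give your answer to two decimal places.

13.53%

SS loadings for Fac2 = (-0.22)² + (-0.25)² + (-0.31)² + (-0.39)² + (-0.17)² + 0.82² + 0.11² + (-0.10)² = 1.0825
With 8 standardized items, total variance = 8. Proportion = 1.0825/8 = 0.1353 → 13.53%.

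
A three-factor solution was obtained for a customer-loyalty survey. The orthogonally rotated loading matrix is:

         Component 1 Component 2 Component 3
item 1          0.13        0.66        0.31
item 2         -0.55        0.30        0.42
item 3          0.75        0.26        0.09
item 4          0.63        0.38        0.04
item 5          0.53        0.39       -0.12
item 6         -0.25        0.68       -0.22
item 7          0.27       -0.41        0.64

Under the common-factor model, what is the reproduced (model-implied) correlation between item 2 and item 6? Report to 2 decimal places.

r̂ = Σ λ_i·λ_j across factors = (-0.55)(-0.25) + (0.30)(0.68) + (0.42)(-0.22)
  = +0.1375 +0.2040 -0.0924 = 0.2491

0.25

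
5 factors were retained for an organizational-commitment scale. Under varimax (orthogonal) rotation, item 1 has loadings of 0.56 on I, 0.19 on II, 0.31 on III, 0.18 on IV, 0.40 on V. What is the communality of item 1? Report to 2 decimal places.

0.64

h² = 0.56² + 0.19² + 0.31² + 0.18² + 0.40² = 0.3136 + 0.0361 + 0.0961 + 0.0324 + 0.1600 = 0.6382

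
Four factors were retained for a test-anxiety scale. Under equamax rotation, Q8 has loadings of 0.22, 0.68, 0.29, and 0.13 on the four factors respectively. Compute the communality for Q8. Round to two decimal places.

h² = 0.22² + 0.68² + 0.29² + 0.13² = 0.0484 + 0.4624 + 0.0841 + 0.0169 = 0.6118

0.61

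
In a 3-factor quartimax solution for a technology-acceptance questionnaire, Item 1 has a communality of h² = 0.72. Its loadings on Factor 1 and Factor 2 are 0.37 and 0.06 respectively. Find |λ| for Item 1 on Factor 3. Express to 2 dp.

Under orthogonal rotation h² = Σλ², so λ_Factor 3² = h² − (0.1405) = 0.72 − 0.1405 = 0.5795.
|λ| = √0.5795 = 0.7612.

0.76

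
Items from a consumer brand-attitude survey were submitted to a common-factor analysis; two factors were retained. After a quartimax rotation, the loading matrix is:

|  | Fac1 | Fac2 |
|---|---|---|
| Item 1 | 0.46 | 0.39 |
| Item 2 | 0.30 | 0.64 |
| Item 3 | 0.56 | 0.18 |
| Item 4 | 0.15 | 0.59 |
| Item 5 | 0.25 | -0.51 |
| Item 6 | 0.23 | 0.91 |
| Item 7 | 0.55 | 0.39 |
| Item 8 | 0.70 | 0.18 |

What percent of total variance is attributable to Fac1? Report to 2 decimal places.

SS loadings for Fac1 = 0.46² + 0.30² + 0.56² + 0.15² + 0.25² + 0.23² + 0.55² + 0.70² = 1.5456
With 8 standardized items, total variance = 8. Proportion = 1.5456/8 = 0.1932 → 19.32%.

19.32%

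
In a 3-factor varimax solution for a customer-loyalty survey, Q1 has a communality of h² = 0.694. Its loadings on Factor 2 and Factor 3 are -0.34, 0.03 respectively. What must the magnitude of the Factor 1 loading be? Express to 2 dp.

Under orthogonal rotation h² = Σλ², so λ_Factor 1² = h² − (0.1165) = 0.694 − 0.1165 = 0.5775.
|λ| = √0.5775 = 0.7599.

0.76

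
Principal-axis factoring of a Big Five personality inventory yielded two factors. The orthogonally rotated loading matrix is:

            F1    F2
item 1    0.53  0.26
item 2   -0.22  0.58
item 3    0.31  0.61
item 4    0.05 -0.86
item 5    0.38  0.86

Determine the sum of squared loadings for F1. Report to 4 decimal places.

SS loadings for F1 = 0.53² + (-0.22)² + 0.31² + 0.05² + 0.38² = 0.2809 + 0.0484 + 0.0961 + 0.0025 + 0.1444 = 0.5723

0.5723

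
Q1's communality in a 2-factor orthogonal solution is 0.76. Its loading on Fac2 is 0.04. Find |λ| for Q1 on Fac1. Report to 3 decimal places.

Under orthogonal rotation h² = Σλ², so λ_Fac1² = h² − (0.0016) = 0.76 − 0.0016 = 0.7584.
|λ| = √0.7584 = 0.8709.

0.871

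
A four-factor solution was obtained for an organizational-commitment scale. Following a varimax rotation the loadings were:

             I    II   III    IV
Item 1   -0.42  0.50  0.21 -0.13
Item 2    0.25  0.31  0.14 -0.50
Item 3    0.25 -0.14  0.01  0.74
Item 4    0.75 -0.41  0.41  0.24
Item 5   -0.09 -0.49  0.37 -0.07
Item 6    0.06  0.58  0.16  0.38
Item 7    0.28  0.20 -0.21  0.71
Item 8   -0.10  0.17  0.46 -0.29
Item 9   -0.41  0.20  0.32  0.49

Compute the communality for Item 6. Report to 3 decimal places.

0.510

h² = 0.06² + 0.58² + 0.16² + 0.38² = 0.0036 + 0.3364 + 0.0256 + 0.1444 = 0.5100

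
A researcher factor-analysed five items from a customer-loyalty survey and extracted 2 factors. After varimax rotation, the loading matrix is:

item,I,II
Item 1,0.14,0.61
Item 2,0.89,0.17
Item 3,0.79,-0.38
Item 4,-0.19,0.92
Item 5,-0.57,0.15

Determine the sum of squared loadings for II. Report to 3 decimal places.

1.414

SS loadings for II = 0.61² + 0.17² + (-0.38)² + 0.92² + 0.15² = 0.3721 + 0.0289 + 0.1444 + 0.8464 + 0.0225 = 1.4143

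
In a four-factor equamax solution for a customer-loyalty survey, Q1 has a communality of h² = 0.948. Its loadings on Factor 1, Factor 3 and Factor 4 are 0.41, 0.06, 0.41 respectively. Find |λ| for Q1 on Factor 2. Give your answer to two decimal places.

Under orthogonal rotation h² = Σλ², so λ_Factor 2² = h² − (0.3398) = 0.948 − 0.3398 = 0.6082.
|λ| = √0.6082 = 0.7799.

0.78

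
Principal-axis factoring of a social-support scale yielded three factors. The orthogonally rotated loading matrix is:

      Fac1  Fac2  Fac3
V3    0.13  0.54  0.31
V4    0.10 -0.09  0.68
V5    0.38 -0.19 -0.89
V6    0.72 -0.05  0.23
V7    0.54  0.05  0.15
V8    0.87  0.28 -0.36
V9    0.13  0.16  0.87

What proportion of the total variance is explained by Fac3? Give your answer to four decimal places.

0.3304

SS loadings for Fac3 = 0.31² + 0.68² + (-0.89)² + 0.23² + 0.15² + (-0.36)² + 0.87² = 2.3125
Proportion of variance = 2.3125 / 7 = 0.3304.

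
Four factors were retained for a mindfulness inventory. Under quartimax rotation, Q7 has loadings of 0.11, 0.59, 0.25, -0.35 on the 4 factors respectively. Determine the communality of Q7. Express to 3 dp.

0.545

h² = 0.11² + 0.59² + 0.25² + (-0.35)² = 0.0121 + 0.3481 + 0.0625 + 0.1225 = 0.5452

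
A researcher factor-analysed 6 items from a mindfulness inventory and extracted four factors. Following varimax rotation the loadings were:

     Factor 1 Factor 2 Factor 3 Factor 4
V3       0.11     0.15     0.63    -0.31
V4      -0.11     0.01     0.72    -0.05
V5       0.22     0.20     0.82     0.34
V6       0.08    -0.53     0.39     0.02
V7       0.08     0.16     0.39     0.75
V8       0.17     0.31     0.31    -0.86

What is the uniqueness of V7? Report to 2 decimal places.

h² = 0.08² + 0.16² + 0.39² + 0.75² = 0.0064 + 0.0256 + 0.1521 + 0.5625 = 0.7466
Uniqueness u² = 1 − h² = 1 − 0.7466 = 0.2534

0.25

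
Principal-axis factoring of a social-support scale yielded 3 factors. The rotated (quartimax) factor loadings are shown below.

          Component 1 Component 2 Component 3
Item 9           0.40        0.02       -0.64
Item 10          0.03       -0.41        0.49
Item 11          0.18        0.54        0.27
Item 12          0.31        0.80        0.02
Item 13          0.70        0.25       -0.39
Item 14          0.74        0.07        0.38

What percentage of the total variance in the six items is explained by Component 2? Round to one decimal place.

SS loadings for Component 2 = 0.02² + (-0.41)² + 0.54² + 0.80² + 0.25² + 0.07² = 1.1675
With 6 standardized items, total variance = 6. Proportion = 1.1675/6 = 0.1946 → 19.46%.

19.5%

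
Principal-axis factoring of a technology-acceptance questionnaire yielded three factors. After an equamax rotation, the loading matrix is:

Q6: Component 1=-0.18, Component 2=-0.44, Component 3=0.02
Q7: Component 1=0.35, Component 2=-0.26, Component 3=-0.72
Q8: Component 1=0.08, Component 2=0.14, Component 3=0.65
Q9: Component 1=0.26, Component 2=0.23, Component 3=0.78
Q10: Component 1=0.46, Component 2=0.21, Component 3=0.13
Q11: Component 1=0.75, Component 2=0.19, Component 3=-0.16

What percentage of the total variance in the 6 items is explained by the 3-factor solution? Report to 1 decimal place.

50.2%

SS loadings by factor: 1.0030, 0.4139, 1.5922; total = 3.0091.
Total variance with 6 standardized items is 6, so the solution explains 3.0091/6 = 0.5015 = 50.15%.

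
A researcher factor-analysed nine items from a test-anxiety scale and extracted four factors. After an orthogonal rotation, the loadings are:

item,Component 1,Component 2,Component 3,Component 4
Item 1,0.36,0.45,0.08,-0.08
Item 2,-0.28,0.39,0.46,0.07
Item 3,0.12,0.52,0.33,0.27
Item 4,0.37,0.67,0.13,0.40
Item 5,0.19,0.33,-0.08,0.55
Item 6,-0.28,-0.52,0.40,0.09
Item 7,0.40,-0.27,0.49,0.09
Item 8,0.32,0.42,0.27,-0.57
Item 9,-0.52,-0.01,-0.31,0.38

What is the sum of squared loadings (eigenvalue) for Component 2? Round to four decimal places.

SS loadings for Component 2 = 0.45² + 0.39² + 0.52² + 0.67² + 0.33² + (-0.52)² + (-0.27)² + 0.42² + (-0.01)² = 0.2025 + 0.1521 + 0.2704 + 0.4489 + 0.1089 + 0.2704 + 0.0729 + 0.1764 + 0.0001 = 1.7026

1.7026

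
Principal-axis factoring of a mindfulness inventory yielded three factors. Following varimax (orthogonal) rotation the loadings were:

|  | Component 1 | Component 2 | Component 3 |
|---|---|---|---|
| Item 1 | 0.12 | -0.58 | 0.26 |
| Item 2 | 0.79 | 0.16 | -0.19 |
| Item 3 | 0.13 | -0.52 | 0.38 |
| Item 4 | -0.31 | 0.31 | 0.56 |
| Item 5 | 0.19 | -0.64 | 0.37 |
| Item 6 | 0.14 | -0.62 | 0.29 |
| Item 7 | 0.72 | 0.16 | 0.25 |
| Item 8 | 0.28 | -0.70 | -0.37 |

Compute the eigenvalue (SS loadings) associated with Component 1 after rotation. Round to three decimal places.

1.404

SS loadings for Component 1 = 0.12² + 0.79² + 0.13² + (-0.31)² + 0.19² + 0.14² + 0.72² + 0.28² = 0.0144 + 0.6241 + 0.0169 + 0.0961 + 0.0361 + 0.0196 + 0.5184 + 0.0784 = 1.4040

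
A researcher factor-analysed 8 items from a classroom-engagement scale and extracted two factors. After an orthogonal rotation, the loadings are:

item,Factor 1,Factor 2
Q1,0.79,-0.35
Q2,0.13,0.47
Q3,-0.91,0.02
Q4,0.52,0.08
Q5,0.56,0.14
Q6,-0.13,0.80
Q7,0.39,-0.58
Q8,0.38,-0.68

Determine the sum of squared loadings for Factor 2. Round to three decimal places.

SS loadings for Factor 2 = (-0.35)² + 0.47² + 0.02² + 0.08² + 0.14² + 0.80² + (-0.58)² + (-0.68)² = 0.1225 + 0.2209 + 0.0004 + 0.0064 + 0.0196 + 0.6400 + 0.3364 + 0.4624 = 1.8086

1.809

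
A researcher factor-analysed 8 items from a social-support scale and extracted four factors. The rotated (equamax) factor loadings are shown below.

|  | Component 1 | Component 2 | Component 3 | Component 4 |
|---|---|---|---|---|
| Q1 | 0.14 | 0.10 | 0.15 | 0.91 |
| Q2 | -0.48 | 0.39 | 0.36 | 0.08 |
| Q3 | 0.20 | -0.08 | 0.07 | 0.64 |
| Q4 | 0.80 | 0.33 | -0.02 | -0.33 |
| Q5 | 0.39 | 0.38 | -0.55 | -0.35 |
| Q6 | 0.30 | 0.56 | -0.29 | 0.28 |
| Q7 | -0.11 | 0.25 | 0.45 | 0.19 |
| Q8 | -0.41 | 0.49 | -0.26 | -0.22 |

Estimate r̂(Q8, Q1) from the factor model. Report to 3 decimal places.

-0.248

r̂ = Σ λ_i·λ_j across factors = (-0.41)(0.14) + (0.49)(0.10) + (-0.26)(0.15) + (-0.22)(0.91)
  = -0.0574 +0.0490 -0.0390 -0.2002 = -0.2476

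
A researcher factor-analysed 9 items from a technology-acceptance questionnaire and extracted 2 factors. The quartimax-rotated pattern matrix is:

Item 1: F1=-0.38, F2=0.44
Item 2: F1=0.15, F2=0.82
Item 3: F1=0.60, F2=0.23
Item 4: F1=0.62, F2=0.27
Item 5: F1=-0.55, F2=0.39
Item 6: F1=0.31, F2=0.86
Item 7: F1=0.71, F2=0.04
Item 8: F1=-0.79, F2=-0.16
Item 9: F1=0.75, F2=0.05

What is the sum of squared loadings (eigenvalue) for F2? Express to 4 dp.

1.9132

SS loadings for F2 = 0.44² + 0.82² + 0.23² + 0.27² + 0.39² + 0.86² + 0.04² + (-0.16)² + 0.05² = 0.1936 + 0.6724 + 0.0529 + 0.0729 + 0.1521 + 0.7396 + 0.0016 + 0.0256 + 0.0025 = 1.9132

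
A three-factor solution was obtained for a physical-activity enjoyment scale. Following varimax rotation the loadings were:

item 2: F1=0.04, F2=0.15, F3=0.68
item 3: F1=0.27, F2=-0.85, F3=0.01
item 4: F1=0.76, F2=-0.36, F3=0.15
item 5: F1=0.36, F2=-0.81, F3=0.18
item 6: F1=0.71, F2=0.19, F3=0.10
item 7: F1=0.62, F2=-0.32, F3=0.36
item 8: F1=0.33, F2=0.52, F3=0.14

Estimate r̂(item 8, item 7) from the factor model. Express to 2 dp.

r̂ = Σ λ_i·λ_j across factors = (0.33)(0.62) + (0.52)(-0.32) + (0.14)(0.36)
  = +0.2046 -0.1664 +0.0504 = 0.0886

0.09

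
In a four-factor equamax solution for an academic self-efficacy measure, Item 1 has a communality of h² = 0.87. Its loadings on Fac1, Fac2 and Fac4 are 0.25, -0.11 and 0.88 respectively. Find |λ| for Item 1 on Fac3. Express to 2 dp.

Under orthogonal rotation h² = Σλ², so λ_Fac3² = h² − (0.8490) = 0.87 − 0.8490 = 0.0210.
|λ| = √0.0210 = 0.1449.

0.14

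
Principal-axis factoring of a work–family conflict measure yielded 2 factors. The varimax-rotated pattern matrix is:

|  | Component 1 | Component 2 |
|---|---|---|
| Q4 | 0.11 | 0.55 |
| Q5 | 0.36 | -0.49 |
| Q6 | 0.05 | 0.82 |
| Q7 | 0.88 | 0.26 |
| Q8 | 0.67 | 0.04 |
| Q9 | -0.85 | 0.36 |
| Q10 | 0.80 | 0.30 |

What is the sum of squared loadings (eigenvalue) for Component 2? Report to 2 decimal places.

SS loadings for Component 2 = 0.55² + (-0.49)² + 0.82² + 0.26² + 0.04² + 0.36² + 0.30² = 0.3025 + 0.2401 + 0.6724 + 0.0676 + 0.0016 + 0.1296 + 0.0900 = 1.5038

1.50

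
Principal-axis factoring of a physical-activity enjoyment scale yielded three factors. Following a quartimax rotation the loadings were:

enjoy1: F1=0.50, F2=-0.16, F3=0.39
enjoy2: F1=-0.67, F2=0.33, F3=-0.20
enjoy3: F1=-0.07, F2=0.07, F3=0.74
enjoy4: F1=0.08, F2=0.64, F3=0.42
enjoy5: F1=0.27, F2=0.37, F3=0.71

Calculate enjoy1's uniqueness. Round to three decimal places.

0.572

h² = 0.50² + (-0.16)² + 0.39² = 0.2500 + 0.0256 + 0.1521 = 0.4277
Uniqueness u² = 1 − h² = 1 − 0.4277 = 0.5723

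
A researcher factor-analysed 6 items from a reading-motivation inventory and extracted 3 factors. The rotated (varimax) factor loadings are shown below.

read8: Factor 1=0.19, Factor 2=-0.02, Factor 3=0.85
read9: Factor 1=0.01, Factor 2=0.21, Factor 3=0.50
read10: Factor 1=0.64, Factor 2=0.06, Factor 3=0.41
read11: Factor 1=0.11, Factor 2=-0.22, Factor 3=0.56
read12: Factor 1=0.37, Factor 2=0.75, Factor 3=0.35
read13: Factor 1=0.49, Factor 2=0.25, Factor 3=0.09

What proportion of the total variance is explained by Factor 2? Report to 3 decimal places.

0.120

SS loadings for Factor 2 = (-0.02)² + 0.21² + 0.06² + (-0.22)² + 0.75² + 0.25² = 0.7215
Proportion of variance = 0.7215 / 6 = 0.1203.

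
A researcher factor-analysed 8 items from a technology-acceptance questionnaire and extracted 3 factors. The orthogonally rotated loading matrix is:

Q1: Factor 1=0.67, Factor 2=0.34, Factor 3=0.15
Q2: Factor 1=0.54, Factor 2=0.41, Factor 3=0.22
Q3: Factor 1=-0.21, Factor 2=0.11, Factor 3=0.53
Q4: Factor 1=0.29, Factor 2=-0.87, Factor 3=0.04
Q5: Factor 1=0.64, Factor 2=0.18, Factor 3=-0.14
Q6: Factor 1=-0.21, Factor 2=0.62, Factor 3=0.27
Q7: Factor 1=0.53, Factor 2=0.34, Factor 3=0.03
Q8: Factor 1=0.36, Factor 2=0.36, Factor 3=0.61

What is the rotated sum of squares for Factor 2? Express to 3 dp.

SS loadings for Factor 2 = 0.34² + 0.41² + 0.11² + (-0.87)² + 0.18² + 0.62² + 0.34² + 0.36² = 0.1156 + 0.1681 + 0.0121 + 0.7569 + 0.0324 + 0.3844 + 0.1156 + 0.1296 = 1.7147

1.715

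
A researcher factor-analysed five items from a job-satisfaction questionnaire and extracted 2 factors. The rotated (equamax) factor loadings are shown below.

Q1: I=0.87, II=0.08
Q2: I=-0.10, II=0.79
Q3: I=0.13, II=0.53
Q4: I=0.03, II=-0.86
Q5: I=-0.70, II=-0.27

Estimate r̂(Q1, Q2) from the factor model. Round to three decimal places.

-0.024

r̂ = Σ λ_i·λ_j across factors = (0.87)(-0.10) + (0.08)(0.79)
  = -0.0870 +0.0632 = -0.0238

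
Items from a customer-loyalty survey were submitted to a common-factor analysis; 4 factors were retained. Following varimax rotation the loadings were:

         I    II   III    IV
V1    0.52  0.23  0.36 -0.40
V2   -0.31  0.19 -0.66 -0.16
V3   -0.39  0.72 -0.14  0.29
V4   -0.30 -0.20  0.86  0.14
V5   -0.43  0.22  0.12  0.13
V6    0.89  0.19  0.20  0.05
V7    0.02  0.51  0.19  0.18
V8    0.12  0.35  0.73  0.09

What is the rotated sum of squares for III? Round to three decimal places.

SS loadings for III = 0.36² + (-0.66)² + (-0.14)² + 0.86² + 0.12² + 0.20² + 0.19² + 0.73² = 0.1296 + 0.4356 + 0.0196 + 0.7396 + 0.0144 + 0.0400 + 0.0361 + 0.5329 = 1.9478

1.948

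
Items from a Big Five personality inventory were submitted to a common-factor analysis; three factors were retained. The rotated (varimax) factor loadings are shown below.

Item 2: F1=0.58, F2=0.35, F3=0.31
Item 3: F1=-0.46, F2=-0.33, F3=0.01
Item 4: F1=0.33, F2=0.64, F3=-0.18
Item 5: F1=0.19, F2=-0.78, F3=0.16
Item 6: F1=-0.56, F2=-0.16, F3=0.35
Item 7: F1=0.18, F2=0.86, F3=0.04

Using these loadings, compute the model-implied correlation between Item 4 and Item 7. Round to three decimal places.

r̂ = Σ λ_i·λ_j across factors = (0.33)(0.18) + (0.64)(0.86) + (-0.18)(0.04)
  = +0.0594 +0.5504 -0.0072 = 0.6026

0.603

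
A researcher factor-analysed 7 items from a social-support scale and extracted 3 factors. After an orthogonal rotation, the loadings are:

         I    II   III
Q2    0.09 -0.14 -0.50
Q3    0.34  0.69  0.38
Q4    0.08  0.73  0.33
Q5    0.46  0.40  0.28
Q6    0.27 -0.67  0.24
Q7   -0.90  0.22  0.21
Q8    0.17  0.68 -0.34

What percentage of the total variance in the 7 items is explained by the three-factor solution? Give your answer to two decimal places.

60.01%

Communalities: 0.2777, 0.7361, 0.6482, 0.4500, 0.5794, 0.9025, 0.6069; Σh² = 4.2008.
Total variance with 7 standardized items is 7, so the solution explains 4.2008/7 = 0.6001 = 60.01%.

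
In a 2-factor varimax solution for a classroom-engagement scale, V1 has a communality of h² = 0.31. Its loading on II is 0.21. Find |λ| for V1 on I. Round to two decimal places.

Under orthogonal rotation h² = Σλ², so λ_I² = h² − (0.0441) = 0.31 − 0.0441 = 0.2659.
|λ| = √0.2659 = 0.5157.

0.52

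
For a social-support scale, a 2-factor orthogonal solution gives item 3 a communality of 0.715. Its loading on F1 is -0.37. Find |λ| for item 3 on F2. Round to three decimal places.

Under orthogonal rotation h² = Σλ², so λ_F2² = h² − (0.1369) = 0.715 − 0.1369 = 0.5781.
|λ| = √0.5781 = 0.7603.

0.760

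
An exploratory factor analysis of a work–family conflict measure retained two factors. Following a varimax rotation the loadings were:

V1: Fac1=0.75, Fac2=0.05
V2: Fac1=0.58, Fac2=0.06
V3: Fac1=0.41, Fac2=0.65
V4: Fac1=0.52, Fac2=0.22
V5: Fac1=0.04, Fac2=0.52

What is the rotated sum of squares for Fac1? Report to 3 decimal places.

1.339

SS loadings for Fac1 = 0.75² + 0.58² + 0.41² + 0.52² + 0.04² = 0.5625 + 0.3364 + 0.1681 + 0.2704 + 0.0016 = 1.3390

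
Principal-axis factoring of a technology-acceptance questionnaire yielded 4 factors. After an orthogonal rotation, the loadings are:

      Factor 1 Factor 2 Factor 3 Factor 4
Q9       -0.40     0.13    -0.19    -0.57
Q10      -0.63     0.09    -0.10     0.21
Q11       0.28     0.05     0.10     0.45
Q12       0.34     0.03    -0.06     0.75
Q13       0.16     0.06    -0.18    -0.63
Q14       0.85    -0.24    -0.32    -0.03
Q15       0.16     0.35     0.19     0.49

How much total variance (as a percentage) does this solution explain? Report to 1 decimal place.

Communalities: 0.5379, 0.4591, 0.2934, 0.6826, 0.4585, 0.8834, 0.4243; Σh² = 3.7392.
Total variance with 7 standardized items is 7, so the solution explains 3.7392/7 = 0.5342 = 53.42%.

53.4%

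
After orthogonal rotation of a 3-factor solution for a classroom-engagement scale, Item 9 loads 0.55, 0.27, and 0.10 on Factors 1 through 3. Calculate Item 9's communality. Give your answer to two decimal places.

0.39

h² = 0.55² + 0.27² + 0.10² = 0.3025 + 0.0729 + 0.0100 = 0.3854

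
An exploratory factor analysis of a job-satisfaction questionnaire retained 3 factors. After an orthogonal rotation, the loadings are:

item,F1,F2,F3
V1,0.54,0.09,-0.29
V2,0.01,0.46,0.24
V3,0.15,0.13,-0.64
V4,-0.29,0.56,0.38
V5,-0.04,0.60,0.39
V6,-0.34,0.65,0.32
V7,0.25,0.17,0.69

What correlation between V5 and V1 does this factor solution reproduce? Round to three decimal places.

r̂ = Σ λ_i·λ_j across factors = (-0.04)(0.54) + (0.60)(0.09) + (0.39)(-0.29)
  = -0.0216 +0.0540 -0.1131 = -0.0807

-0.081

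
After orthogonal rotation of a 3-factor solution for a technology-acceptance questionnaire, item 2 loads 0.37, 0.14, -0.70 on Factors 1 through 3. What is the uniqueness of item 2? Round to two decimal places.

0.35

h² = 0.37² + 0.14² + (-0.70)² = 0.1369 + 0.0196 + 0.4900 = 0.6465
Uniqueness u² = 1 − h² = 1 − 0.6465 = 0.3535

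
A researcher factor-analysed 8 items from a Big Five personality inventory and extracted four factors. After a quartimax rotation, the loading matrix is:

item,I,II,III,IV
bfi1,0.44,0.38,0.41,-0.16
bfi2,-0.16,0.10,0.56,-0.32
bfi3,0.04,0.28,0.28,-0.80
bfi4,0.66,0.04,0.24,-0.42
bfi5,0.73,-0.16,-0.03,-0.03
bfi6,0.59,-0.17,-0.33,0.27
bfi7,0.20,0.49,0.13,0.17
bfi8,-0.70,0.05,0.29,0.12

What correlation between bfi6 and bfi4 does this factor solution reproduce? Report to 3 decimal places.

0.190

r̂ = Σ λ_i·λ_j across factors = (0.59)(0.66) + (-0.17)(0.04) + (-0.33)(0.24) + (0.27)(-0.42)
  = +0.3894 -0.0068 -0.0792 -0.1134 = 0.1900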